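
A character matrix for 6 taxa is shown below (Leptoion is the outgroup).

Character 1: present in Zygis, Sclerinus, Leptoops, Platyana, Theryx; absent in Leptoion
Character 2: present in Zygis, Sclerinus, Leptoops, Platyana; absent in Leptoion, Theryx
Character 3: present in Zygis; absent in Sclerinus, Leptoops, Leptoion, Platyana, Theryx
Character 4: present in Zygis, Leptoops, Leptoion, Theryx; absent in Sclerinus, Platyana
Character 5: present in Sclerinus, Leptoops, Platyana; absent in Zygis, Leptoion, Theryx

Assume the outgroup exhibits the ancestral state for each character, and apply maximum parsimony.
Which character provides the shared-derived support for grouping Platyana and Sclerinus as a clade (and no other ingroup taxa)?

Character 4

Character polarity is set by the outgroup: the derived state is whichever differs from the outgroup's state, so for Character 4 the derived state is 'absent', and for the remaining characters it is 'present'.
All ingroup taxa share the derived state 'present' for Character 1; it defines the ingroup but does not resolve relationships within it.
Character 2 (derived state 'present') is shared by Leptoops, Platyana, Sclerinus, and Zygis — a synapomorphy uniting that clade.
Character 3 (derived state 'present') is unique to Zygis (autapomorphy; uninformative for grouping).
Character 4 (derived state 'absent') is shared by Platyana and Sclerinus — a synapomorphy uniting that clade.
Character 5: derived state 'present' in Leptoops, Platyana, and Sclerinus only — synapomorphy for {Leptoops, Platyana, Sclerinus}.
Most parsimonious ingroup topology: ((Zygis,(Leptoops,(Sclerinus,Platyana))),Theryx).
The clade {Platyana, Sclerinus} is supported by Character 4: its derived state 'absent' occurs in exactly those taxa and in no other taxon (including the outgroup).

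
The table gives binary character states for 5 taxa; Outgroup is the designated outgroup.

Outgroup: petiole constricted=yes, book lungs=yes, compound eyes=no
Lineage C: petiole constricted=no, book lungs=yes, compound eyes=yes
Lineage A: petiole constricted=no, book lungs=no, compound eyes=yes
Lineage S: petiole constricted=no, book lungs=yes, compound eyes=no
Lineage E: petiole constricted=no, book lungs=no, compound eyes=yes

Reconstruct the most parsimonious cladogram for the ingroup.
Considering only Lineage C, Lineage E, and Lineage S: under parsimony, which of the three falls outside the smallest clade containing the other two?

Lineage S

Character polarity is set by the outgroup: the derived state is whichever differs from the outgroup's state, so for petiole constricted, book lungs the derived state is 'no', and for the remaining characters it is 'yes'.
All ingroup taxa share the derived state 'no' for petiole constricted; it defines the ingroup but does not resolve relationships within it.
Only Lineage A and Lineage E show the derived state 'no' for book lungs, supporting them as a clade.
compound eyes (derived state 'yes') is shared by Lineage A, Lineage C, and Lineage E — a synapomorphy uniting that clade.
Most parsimonious ingroup topology: ((Lineage C,(Lineage A,Lineage E)),Lineage S).
Lineage C and Lineage E share a more recent common ancestor with each other than either does with Lineage S, so Lineage S is the least closely related of the three.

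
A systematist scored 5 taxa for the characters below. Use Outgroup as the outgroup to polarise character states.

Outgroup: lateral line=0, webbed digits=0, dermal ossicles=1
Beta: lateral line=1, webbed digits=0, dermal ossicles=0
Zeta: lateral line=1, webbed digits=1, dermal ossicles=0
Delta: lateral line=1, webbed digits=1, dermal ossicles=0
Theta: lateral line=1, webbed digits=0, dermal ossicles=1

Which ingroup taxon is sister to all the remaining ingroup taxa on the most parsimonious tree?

Theta

Character polarity is set by the outgroup: the derived state is whichever differs from the outgroup's state, so for dermal ossicles the derived state is '0', and for the remaining characters it is '1'.
lateral line (derived state '1') is shared by all ingroup taxa — unites the whole ingroup.
webbed digits: derived state '1' in Delta and Zeta only — synapomorphy for {Delta, Zeta}.
Only Beta, Delta, and Zeta show the derived state '0' for dermal ossicles, supporting them as a clade.
Most parsimonious ingroup topology: ((Beta,(Delta,Zeta)),Theta).
Theta is sister to the clade containing all other ingroup taxa, so it is the earliest-diverging (most basal) ingroup lineage.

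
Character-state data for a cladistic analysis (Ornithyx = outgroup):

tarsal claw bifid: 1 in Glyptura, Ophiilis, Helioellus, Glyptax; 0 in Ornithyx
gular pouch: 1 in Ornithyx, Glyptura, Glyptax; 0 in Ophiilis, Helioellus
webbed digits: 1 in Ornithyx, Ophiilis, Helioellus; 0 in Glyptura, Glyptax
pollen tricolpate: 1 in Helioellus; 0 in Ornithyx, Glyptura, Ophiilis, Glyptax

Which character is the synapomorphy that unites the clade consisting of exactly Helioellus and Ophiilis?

gular pouch

Character polarity is set by the outgroup: the derived state is whichever differs from the outgroup's state, so for gular pouch, webbed digits the derived state is '0', and for the remaining characters it is '1'.
All ingroup taxa share the derived state '1' for tarsal claw bifid; it defines the ingroup but does not resolve relationships within it.
gular pouch: derived state '0' in Helioellus and Ophiilis only — synapomorphy for {Helioellus, Ophiilis}.
webbed digits (derived state '0') is shared by Glyptax and Glyptura — a synapomorphy uniting that clade.
pollen tricolpate: derived state '1' in Helioellus only — an autapomorphy, so it tells us nothing about relationships among taxa.
Most parsimonious ingroup topology: ((Glyptura,Glyptax),(Ophiilis,Helioellus)).
The clade {Helioellus, Ophiilis} is supported by gular pouch: its derived state '0' occurs in exactly those taxa and in no other taxon (including the outgroup).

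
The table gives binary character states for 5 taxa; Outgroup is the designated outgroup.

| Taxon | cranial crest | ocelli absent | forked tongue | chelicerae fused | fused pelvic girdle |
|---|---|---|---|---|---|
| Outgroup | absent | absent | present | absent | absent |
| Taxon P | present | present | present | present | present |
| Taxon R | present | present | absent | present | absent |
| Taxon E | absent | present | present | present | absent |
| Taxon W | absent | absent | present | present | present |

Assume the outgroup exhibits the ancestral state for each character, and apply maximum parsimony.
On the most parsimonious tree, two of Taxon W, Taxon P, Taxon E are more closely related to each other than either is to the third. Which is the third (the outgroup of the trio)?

Character polarity is set by the outgroup: the derived state is whichever differs from the outgroup's state, so for forked tongue the derived state is 'absent', and for the remaining characters it is 'present'.
Only Taxon P and Taxon R show the derived state 'present' for cranial crest, supporting them as a clade.
ocelli absent: derived state 'present' in Taxon E, Taxon P, and Taxon R only — synapomorphy for {Taxon E, Taxon P, Taxon R}.
forked tongue (derived state 'absent') is unique to Taxon R (autapomorphy; uninformative for grouping).
All ingroup taxa share the derived state 'present' for chelicerae fused; it defines the ingroup but does not resolve relationships within it.
fused pelvic girdle (state 'present') occurs in Taxon P and Taxon W but conflicts with the nesting implied by the other characters — most parsimoniously interpreted as homoplasy.
Most parsimonious ingroup topology: (((Taxon P,Taxon R),Taxon E),Taxon W).
Taxon P and Taxon E share a more recent common ancestor with each other than either does with Taxon W, so Taxon W is the least closely related of the three.

Taxon W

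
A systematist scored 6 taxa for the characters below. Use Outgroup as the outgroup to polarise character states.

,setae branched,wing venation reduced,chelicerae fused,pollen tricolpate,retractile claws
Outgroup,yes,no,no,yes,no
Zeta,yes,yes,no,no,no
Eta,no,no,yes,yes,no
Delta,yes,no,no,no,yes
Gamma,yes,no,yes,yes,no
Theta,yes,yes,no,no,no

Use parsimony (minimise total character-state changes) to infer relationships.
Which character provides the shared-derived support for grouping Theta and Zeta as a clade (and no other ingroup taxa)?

wing venation reduced

Character polarity is set by the outgroup: the derived state is whichever differs from the outgroup's state, so for setae branched, pollen tricolpate the derived state is 'no', and for the remaining characters it is 'yes'.
setae branched (derived state 'no') is unique to Eta (autapomorphy; uninformative for grouping).
wing venation reduced: derived state 'yes' in Theta and Zeta only — synapomorphy for {Theta, Zeta}.
chelicerae fused: derived state 'yes' in Eta and Gamma only — synapomorphy for {Eta, Gamma}.
pollen tricolpate (derived state 'no') is shared by Delta, Theta, and Zeta — a synapomorphy uniting that clade.
retractile claws: derived state 'yes' in Delta only — an autapomorphy, so it tells us nothing about relationships among taxa.
Most parsimonious ingroup topology: (((Zeta,Theta),Delta),(Eta,Gamma)).
The clade {Theta, Zeta} is supported by wing venation reduced: its derived state 'yes' occurs in exactly those taxa and in no other taxon (including the outgroup).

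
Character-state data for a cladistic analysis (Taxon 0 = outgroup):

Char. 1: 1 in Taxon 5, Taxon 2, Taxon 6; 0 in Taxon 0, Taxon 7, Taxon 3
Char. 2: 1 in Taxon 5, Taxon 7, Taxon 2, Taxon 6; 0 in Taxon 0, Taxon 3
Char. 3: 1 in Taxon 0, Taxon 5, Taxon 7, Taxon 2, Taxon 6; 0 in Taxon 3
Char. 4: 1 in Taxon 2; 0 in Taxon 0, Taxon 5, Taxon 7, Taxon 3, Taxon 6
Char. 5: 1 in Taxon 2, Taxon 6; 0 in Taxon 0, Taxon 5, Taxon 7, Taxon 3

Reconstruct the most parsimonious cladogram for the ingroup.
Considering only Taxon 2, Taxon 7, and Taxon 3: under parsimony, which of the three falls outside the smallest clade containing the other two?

Taxon 3

Character polarity is set by the outgroup: the derived state is whichever differs from the outgroup's state, so for Char. 3 the derived state is '0', and for the remaining characters it is '1'.
Only Taxon 2, Taxon 5, and Taxon 6 show the derived state '1' for Char. 1, supporting them as a clade.
Only Taxon 2, Taxon 5, Taxon 6, and Taxon 7 show the derived state '1' for Char. 2, supporting them as a clade.
Char. 3 (derived state '0') is unique to Taxon 3 (autapomorphy; uninformative for grouping).
Char. 4: derived state '1' in Taxon 2 only — an autapomorphy, so it tells us nothing about relationships among taxa.
Only Taxon 2 and Taxon 6 show the derived state '1' for Char. 5, supporting them as a clade.
Most parsimonious ingroup topology: (((Taxon 5,(Taxon 2,Taxon 6)),Taxon 7),Taxon 3).
Taxon 2 and Taxon 7 share a more recent common ancestor with each other than either does with Taxon 3, so Taxon 3 is the least closely related of the three.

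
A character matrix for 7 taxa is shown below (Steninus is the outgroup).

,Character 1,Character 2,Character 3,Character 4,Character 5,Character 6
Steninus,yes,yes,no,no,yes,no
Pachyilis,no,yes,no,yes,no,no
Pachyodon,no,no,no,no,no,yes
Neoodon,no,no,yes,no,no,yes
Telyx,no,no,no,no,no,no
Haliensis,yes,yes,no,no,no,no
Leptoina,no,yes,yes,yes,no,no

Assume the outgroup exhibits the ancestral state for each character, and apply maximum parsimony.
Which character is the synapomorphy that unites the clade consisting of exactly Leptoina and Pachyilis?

Character polarity is set by the outgroup: the derived state is whichever differs from the outgroup's state, so for Character 1, Character 2, Character 5 the derived state is 'no', and for the remaining characters it is 'yes'.
Character 1 (derived state 'no') is shared by Leptoina, Neoodon, Pachyilis, Pachyodon, and Telyx — a synapomorphy uniting that clade.
Character 2 (derived state 'no') is shared by Neoodon, Pachyodon, and Telyx — a synapomorphy uniting that clade.
Character 3 groups Leptoina and Neoodon, which is incompatible with the clades supported by the remaining characters; treating it as convergent (homoplasy) costs fewer steps than any alternative tree.
Character 4 (derived state 'yes') is shared by Leptoina and Pachyilis — a synapomorphy uniting that clade.
Character 5 (derived state 'no') is shared by all ingroup taxa — unites the whole ingroup.
Only Neoodon and Pachyodon show the derived state 'yes' for Character 6, supporting them as a clade.
Most parsimonious ingroup topology: (((Pachyilis,Leptoina),((Pachyodon,Neoodon),Telyx)),Haliensis).
The clade {Leptoina, Pachyilis} is supported by Character 4: its derived state 'yes' occurs in exactly those taxa and in no other taxon (including the outgroup).

Character 4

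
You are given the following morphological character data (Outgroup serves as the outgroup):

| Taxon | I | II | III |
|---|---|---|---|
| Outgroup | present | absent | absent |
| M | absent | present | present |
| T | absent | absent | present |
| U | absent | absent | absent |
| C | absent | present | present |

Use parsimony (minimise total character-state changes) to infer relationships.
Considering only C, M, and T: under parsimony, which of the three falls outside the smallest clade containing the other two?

Character polarity is set by the outgroup: the derived state is whichever differs from the outgroup's state, so for I the derived state is 'absent', and for the remaining characters it is 'present'.
All ingroup taxa share the derived state 'absent' for I; it defines the ingroup but does not resolve relationships within it.
Only C and M show the derived state 'present' for II, supporting them as a clade.
Only C, M, and T show the derived state 'present' for III, supporting them as a clade.
Most parsimonious ingroup topology: (((M,C),T),U).
C and M share a more recent common ancestor with each other than either does with T, so T is the least closely related of the three.

T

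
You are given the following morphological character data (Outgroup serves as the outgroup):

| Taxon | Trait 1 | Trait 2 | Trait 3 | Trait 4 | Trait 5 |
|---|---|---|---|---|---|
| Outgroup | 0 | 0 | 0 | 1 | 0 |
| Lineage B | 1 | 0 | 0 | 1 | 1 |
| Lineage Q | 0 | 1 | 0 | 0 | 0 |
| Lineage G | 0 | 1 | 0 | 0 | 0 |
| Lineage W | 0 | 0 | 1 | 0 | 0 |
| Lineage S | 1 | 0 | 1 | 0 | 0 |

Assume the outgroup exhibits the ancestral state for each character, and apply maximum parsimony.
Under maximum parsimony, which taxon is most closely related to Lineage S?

Character polarity is set by the outgroup: the derived state is whichever differs from the outgroup's state, so for Trait 4 the derived state is '0', and for the remaining characters it is '1'.
Trait 1 groups Lineage B and Lineage S, which is incompatible with the clades supported by the remaining characters; treating it as convergent (homoplasy) costs fewer steps than any alternative tree.
Trait 2 (derived state '1') is shared by Lineage G and Lineage Q — a synapomorphy uniting that clade.
Trait 3: derived state '1' in Lineage S and Lineage W only — synapomorphy for {Lineage S, Lineage W}.
Trait 4 (derived state '0') is shared by Lineage G, Lineage Q, Lineage S, and Lineage W — a synapomorphy uniting that clade.
Trait 5 (derived state '1') is unique to Lineage B (autapomorphy; uninformative for grouping).
Most parsimonious ingroup topology: (Lineage B,((Lineage Q,Lineage G),(Lineage W,Lineage S))).
Lineage S and Lineage W form a cherry on this tree, so they are sister taxa.

Lineage W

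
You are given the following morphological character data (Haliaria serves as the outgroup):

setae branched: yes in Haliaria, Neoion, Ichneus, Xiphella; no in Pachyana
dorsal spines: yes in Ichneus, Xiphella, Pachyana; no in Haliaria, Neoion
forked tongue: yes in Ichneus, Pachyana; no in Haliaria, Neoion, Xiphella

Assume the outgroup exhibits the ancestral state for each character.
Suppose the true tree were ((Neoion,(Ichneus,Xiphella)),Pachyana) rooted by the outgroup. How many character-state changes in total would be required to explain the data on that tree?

Map each character onto ((Neoion,(Ichneus,Xiphella)),Pachyana) (rooted by Haliaria) and count the minimum state changes it requires (Fitch parsimony):
setae branched: 1; dorsal spines: 2; forked tongue: 2.
Total tree length = 5.

5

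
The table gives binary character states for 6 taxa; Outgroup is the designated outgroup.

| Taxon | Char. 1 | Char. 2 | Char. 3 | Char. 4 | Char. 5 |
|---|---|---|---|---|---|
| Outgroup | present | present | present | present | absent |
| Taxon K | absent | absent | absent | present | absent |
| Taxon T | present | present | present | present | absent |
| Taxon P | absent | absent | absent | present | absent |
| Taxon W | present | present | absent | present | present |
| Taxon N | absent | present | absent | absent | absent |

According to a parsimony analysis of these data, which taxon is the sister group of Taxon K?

Character polarity is set by the outgroup: the derived state is whichever differs from the outgroup's state, so for Char. 1, Char. 2, Char. 3, Char. 4 the derived state is 'absent', and for the remaining characters it is 'present'.
Char. 1 (derived state 'absent') is shared by Taxon K, Taxon N, and Taxon P — a synapomorphy uniting that clade.
Char. 2 (derived state 'absent') is shared by Taxon K and Taxon P — a synapomorphy uniting that clade.
Char. 3 (derived state 'absent') is shared by Taxon K, Taxon N, Taxon P, and Taxon W — a synapomorphy uniting that clade.
Char. 4 (derived state 'absent') is unique to Taxon N (autapomorphy; uninformative for grouping).
Char. 5: derived state 'present' in Taxon W only — an autapomorphy, so it tells us nothing about relationships among taxa.
Most parsimonious ingroup topology: ((((Taxon K,Taxon P),Taxon N),Taxon W),Taxon T).
Taxon K and Taxon P form a cherry on this tree, so they are sister taxa.

Taxon P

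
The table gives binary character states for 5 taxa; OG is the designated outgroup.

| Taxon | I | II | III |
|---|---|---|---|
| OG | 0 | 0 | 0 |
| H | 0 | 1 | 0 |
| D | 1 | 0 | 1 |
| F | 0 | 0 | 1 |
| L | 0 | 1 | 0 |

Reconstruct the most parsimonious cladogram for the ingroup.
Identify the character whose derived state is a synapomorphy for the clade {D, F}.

The outgroup has state '0' for every character, so '1' is the derived state throughout.
I (derived state '1') is unique to D (autapomorphy; uninformative for grouping).
II: derived state '1' in H and L only — synapomorphy for {H, L}.
III (derived state '1') is shared by D and F — a synapomorphy uniting that clade.
Most parsimonious ingroup topology: ((H,L),(D,F)).
The clade {D, F} is supported by III: its derived state '1' occurs in exactly those taxa and in no other taxon (including the outgroup).

III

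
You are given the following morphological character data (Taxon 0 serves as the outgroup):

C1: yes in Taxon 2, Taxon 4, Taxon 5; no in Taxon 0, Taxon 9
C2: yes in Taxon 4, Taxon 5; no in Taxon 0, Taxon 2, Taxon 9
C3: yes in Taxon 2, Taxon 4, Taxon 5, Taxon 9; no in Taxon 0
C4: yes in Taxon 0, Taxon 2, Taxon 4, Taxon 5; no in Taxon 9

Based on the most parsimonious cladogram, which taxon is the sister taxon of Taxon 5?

Character polarity is set by the outgroup: the derived state is whichever differs from the outgroup's state, so for C4 the derived state is 'no', and for the remaining characters it is 'yes'.
Only Taxon 2, Taxon 4, and Taxon 5 show the derived state 'yes' for C1, supporting them as a clade.
Only Taxon 4 and Taxon 5 show the derived state 'yes' for C2, supporting them as a clade.
C3 (derived state 'yes') is shared by all ingroup taxa — unites the whole ingroup.
C4 (derived state 'no') is unique to Taxon 9 (autapomorphy; uninformative for grouping).
Most parsimonious ingroup topology: ((Taxon 2,(Taxon 4,Taxon 5)),Taxon 9).
Taxon 5 and Taxon 4 form a cherry on this tree, so they are sister taxa.

Taxon 4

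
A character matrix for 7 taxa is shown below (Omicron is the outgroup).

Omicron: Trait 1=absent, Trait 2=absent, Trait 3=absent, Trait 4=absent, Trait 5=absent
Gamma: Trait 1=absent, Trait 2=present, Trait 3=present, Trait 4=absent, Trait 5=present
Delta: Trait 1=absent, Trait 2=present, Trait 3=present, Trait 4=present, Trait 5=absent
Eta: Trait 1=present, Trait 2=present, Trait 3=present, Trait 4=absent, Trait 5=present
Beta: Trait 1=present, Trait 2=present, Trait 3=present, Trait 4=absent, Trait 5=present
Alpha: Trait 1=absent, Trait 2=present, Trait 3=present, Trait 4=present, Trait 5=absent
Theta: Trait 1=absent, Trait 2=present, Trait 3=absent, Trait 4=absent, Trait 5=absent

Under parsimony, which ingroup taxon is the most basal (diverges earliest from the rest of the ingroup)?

Theta

The outgroup has state 'absent' for every character, so 'present' is the derived state throughout.
Only Beta and Eta show the derived state 'present' for Trait 1, supporting them as a clade.
Trait 2 (derived state 'present') is shared by all ingroup taxa — unites the whole ingroup.
Only Alpha, Beta, Delta, Eta, and Gamma show the derived state 'present' for Trait 3, supporting them as a clade.
Only Alpha and Delta show the derived state 'present' for Trait 4, supporting them as a clade.
Trait 5: derived state 'present' in Beta, Eta, and Gamma only — synapomorphy for {Beta, Eta, Gamma}.
Most parsimonious ingroup topology: (((Gamma,(Eta,Beta)),(Delta,Alpha)),Theta).
Theta is sister to the clade containing all other ingroup taxa, so it is the earliest-diverging (most basal) ingroup lineage.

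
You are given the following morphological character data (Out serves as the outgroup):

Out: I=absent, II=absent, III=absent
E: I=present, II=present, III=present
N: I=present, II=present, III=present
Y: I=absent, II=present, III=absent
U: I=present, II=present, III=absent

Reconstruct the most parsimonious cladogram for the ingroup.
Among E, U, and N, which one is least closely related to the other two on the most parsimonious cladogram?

U

The outgroup has state 'absent' for every character, so 'present' is the derived state throughout.
I (derived state 'present') is shared by E, N, and U — a synapomorphy uniting that clade.
All ingroup taxa share the derived state 'present' for II; it defines the ingroup but does not resolve relationships within it.
III (derived state 'present') is shared by E and N — a synapomorphy uniting that clade.
Most parsimonious ingroup topology: (((E,N),U),Y).
E and N share a more recent common ancestor with each other than either does with U, so U is the least closely related of the three.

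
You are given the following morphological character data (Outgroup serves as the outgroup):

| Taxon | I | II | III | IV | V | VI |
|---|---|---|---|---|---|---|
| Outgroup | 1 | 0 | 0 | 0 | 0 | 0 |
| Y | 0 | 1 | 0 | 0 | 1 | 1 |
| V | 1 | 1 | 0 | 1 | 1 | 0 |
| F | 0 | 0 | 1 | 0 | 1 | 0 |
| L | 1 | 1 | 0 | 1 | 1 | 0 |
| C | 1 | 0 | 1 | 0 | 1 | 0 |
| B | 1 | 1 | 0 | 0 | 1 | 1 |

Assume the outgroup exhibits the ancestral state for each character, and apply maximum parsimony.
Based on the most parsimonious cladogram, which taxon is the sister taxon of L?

Character polarity is set by the outgroup: the derived state is whichever differs from the outgroup's state, so for I the derived state is '0', and for the remaining characters it is '1'.
I (state '0') occurs in F and Y but conflicts with the nesting implied by the other characters — most parsimoniously interpreted as homoplasy.
II: derived state '1' in B, L, V, and Y only — synapomorphy for {B, L, V, Y}.
III: derived state '1' in C and F only — synapomorphy for {C, F}.
IV (derived state '1') is shared by L and V — a synapomorphy uniting that clade.
V (derived state '1') is shared by all ingroup taxa — unites the whole ingroup.
VI (derived state '1') is shared by B and Y — a synapomorphy uniting that clade.
Most parsimonious ingroup topology: (((Y,B),(V,L)),(F,C)).
L and V form a cherry on this tree, so they are sister taxa.

V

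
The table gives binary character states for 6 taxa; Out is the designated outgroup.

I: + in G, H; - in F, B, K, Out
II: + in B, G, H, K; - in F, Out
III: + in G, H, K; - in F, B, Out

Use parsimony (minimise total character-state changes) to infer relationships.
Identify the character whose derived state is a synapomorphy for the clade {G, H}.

The outgroup has state '-' for every character, so '+' is the derived state throughout.
Only G and H show the derived state '+' for I, supporting them as a clade.
Only B, G, H, and K show the derived state '+' for II, supporting them as a clade.
III: derived state '+' in G, H, and K only — synapomorphy for {G, H, K}.
Most parsimonious ingroup topology: (((K,(H,G)),B),F).
The clade {G, H} is supported by I: its derived state '+' occurs in exactly those taxa and in no other taxon (including the outgroup).

I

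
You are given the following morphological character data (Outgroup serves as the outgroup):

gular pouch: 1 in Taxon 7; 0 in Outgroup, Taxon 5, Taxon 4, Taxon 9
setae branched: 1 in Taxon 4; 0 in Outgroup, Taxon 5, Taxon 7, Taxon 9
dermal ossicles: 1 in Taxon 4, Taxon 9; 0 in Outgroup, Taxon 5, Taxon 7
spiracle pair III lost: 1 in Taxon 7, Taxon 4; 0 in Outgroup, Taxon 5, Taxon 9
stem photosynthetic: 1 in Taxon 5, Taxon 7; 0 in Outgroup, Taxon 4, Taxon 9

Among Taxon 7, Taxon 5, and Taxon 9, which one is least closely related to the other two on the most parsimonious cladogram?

The outgroup has state '0' for every character, so '1' is the derived state throughout.
gular pouch: derived state '1' in Taxon 7 only — an autapomorphy, so it tells us nothing about relationships among taxa.
setae branched (derived state '1') is unique to Taxon 4 (autapomorphy; uninformative for grouping).
dermal ossicles (derived state '1') is shared by Taxon 4 and Taxon 9 — a synapomorphy uniting that clade.
spiracle pair III lost groups Taxon 4 and Taxon 7, which is incompatible with the clades supported by the remaining characters; treating it as convergent (homoplasy) costs fewer steps than any alternative tree.
Only Taxon 5 and Taxon 7 show the derived state '1' for stem photosynthetic, supporting them as a clade.
Most parsimonious ingroup topology: ((Taxon 5,Taxon 7),(Taxon 4,Taxon 9)).
Taxon 7 and Taxon 5 share a more recent common ancestor with each other than either does with Taxon 9, so Taxon 9 is the least closely related of the three.

Taxon 9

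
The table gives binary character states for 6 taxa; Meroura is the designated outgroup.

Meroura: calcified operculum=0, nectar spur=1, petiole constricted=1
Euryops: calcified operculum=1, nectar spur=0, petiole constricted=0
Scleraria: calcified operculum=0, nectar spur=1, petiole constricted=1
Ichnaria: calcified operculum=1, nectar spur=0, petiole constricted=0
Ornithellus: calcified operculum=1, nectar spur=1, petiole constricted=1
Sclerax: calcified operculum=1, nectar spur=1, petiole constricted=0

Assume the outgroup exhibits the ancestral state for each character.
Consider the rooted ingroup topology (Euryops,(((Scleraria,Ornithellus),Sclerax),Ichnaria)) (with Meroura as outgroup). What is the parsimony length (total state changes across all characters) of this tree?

Map each character onto (Euryops,(((Scleraria,Ornithellus),Sclerax),Ichnaria)) (rooted by Meroura) and count the minimum state changes it requires (Fitch parsimony):
calcified operculum: 2; nectar spur: 2; petiole constricted: 2.
Total tree length = 6.

6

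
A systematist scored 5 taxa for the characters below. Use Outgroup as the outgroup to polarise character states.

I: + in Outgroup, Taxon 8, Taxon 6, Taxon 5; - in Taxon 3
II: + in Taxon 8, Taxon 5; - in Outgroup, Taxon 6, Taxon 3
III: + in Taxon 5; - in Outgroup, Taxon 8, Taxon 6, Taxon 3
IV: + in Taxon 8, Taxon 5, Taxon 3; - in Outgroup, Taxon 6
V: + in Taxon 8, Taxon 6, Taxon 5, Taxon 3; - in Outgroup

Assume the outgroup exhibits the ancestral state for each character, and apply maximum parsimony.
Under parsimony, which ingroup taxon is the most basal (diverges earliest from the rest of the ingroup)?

Character polarity is set by the outgroup: the derived state is whichever differs from the outgroup's state, so for I the derived state is '-', and for the remaining characters it is '+'.
I (derived state '-') is unique to Taxon 3 (autapomorphy; uninformative for grouping).
II (derived state '+') is shared by Taxon 5 and Taxon 8 — a synapomorphy uniting that clade.
III: derived state '+' in Taxon 5 only — an autapomorphy, so it tells us nothing about relationships among taxa.
IV: derived state '+' in Taxon 3, Taxon 5, and Taxon 8 only — synapomorphy for {Taxon 3, Taxon 5, Taxon 8}.
V (derived state '+') is shared by all ingroup taxa — unites the whole ingroup.
Most parsimonious ingroup topology: (((Taxon 8,Taxon 5),Taxon 3),Taxon 6).
Taxon 6 is sister to the clade containing all other ingroup taxa, so it is the earliest-diverging (most basal) ingroup lineage.

Taxon 6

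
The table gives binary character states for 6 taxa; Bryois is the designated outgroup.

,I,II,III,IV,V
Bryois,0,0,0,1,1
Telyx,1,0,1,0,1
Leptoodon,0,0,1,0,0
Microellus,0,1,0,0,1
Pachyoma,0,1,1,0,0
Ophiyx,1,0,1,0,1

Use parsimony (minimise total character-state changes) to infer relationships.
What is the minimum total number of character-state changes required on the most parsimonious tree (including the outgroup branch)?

6

Character polarity is set by the outgroup: the derived state is whichever differs from the outgroup's state, so for IV, V the derived state is '0', and for the remaining characters it is '1'.
Only Ophiyx and Telyx show the derived state '1' for I, supporting them as a clade.
II groups Microellus and Pachyoma, which is incompatible with the clades supported by the remaining characters; treating it as convergent (homoplasy) costs fewer steps than any alternative tree.
Only Leptoodon, Ophiyx, Pachyoma, and Telyx show the derived state '1' for III, supporting them as a clade.
All ingroup taxa share the derived state '0' for IV; it defines the ingroup but does not resolve relationships within it.
Only Leptoodon and Pachyoma show the derived state '0' for V, supporting them as a clade.
Most parsimonious ingroup topology: (((Telyx,Ophiyx),(Leptoodon,Pachyoma)),Microellus).
Changes per character on this tree: I: 1; II: 2; III: 1; IV: 1; V: 1.
Total = 6.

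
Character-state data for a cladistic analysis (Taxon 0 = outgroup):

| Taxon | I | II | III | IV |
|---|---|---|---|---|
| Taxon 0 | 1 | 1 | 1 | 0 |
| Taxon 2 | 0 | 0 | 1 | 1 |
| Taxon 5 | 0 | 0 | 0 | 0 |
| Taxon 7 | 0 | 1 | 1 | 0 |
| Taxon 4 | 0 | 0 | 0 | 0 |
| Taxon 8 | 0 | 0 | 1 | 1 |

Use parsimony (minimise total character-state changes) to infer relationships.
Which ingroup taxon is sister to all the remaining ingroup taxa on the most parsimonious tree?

Character polarity is set by the outgroup: the derived state is whichever differs from the outgroup's state, so for I, II, III the derived state is '0', and for the remaining characters it is '1'.
All ingroup taxa share the derived state '0' for I; it defines the ingroup but does not resolve relationships within it.
II: derived state '0' in Taxon 2, Taxon 4, Taxon 5, and Taxon 8 only — synapomorphy for {Taxon 2, Taxon 4, Taxon 5, Taxon 8}.
Only Taxon 4 and Taxon 5 show the derived state '0' for III, supporting them as a clade.
IV (derived state '1') is shared by Taxon 2 and Taxon 8 — a synapomorphy uniting that clade.
Most parsimonious ingroup topology: (((Taxon 2,Taxon 8),(Taxon 5,Taxon 4)),Taxon 7).
Taxon 7 is sister to the clade containing all other ingroup taxa, so it is the earliest-diverging (most basal) ingroup lineage.

Taxon 7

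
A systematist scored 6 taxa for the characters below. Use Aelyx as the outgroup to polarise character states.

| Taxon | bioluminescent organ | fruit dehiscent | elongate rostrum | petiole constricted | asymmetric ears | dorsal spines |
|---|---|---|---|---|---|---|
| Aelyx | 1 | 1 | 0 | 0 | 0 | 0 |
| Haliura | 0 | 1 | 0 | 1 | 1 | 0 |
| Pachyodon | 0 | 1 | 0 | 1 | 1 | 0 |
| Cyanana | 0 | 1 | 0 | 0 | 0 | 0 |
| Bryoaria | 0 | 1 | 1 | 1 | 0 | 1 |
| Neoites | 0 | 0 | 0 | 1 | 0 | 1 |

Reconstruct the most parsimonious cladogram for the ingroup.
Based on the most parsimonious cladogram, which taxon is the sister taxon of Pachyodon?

Haliura

Character polarity is set by the outgroup: the derived state is whichever differs from the outgroup's state, so for bioluminescent organ, fruit dehiscent the derived state is '0', and for the remaining characters it is '1'.
bioluminescent organ (derived state '0') is shared by all ingroup taxa — unites the whole ingroup.
fruit dehiscent: derived state '0' in Neoites only — an autapomorphy, so it tells us nothing about relationships among taxa.
elongate rostrum (derived state '1') is unique to Bryoaria (autapomorphy; uninformative for grouping).
Only Bryoaria, Haliura, Neoites, and Pachyodon show the derived state '1' for petiole constricted, supporting them as a clade.
asymmetric ears: derived state '1' in Haliura and Pachyodon only — synapomorphy for {Haliura, Pachyodon}.
Only Bryoaria and Neoites show the derived state '1' for dorsal spines, supporting them as a clade.
Most parsimonious ingroup topology: (((Haliura,Pachyodon),(Bryoaria,Neoites)),Cyanana).
Pachyodon and Haliura form a cherry on this tree, so they are sister taxa.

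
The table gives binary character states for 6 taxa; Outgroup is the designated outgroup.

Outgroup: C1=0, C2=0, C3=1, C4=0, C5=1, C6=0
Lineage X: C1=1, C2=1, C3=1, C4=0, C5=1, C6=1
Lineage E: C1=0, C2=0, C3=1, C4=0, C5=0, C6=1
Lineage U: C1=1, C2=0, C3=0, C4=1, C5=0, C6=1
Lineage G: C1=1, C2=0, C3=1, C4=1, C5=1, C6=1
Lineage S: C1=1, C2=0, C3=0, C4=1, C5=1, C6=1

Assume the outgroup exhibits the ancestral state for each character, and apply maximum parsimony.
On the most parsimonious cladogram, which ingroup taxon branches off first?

Character polarity is set by the outgroup: the derived state is whichever differs from the outgroup's state, so for C3, C5 the derived state is '0', and for the remaining characters it is '1'.
C1 (derived state '1') is shared by Lineage G, Lineage S, Lineage U, and Lineage X — a synapomorphy uniting that clade.
C2: derived state '1' in Lineage X only — an autapomorphy, so it tells us nothing about relationships among taxa.
C3: derived state '0' in Lineage S and Lineage U only — synapomorphy for {Lineage S, Lineage U}.
C4 (derived state '1') is shared by Lineage G, Lineage S, and Lineage U — a synapomorphy uniting that clade.
C5 (state '0') occurs in Lineage E and Lineage U but conflicts with the nesting implied by the other characters — most parsimoniously interpreted as homoplasy.
All ingroup taxa share the derived state '1' for C6; it defines the ingroup but does not resolve relationships within it.
Most parsimonious ingroup topology: ((Lineage X,((Lineage U,Lineage S),Lineage G)),Lineage E).
Lineage E is sister to the clade containing all other ingroup taxa, so it is the earliest-diverging (most basal) ingroup lineage.

Lineage E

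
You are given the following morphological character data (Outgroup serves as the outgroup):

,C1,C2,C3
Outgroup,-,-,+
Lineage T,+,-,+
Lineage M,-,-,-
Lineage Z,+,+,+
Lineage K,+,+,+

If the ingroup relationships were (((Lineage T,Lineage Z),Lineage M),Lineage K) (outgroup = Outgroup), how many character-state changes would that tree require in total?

Map each character onto (((Lineage T,Lineage Z),Lineage M),Lineage K) (rooted by Outgroup) and count the minimum state changes it requires (Fitch parsimony):
C1: 2; C2: 2; C3: 1.
Total tree length = 5.

5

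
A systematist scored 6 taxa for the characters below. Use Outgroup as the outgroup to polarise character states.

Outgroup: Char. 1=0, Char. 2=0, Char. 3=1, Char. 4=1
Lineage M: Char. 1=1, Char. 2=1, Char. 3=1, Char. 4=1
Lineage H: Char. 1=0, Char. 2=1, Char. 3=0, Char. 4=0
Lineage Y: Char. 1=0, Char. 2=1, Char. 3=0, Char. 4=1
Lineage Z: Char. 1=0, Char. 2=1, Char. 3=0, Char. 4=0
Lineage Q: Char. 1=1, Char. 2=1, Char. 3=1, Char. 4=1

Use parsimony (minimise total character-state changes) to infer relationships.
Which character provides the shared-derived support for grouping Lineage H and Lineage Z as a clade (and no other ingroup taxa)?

Character polarity is set by the outgroup: the derived state is whichever differs from the outgroup's state, so for Char. 3, Char. 4 the derived state is '0', and for the remaining characters it is '1'.
Char. 1 (derived state '1') is shared by Lineage M and Lineage Q — a synapomorphy uniting that clade.
All ingroup taxa share the derived state '1' for Char. 2; it defines the ingroup but does not resolve relationships within it.
Char. 3 (derived state '0') is shared by Lineage H, Lineage Y, and Lineage Z — a synapomorphy uniting that clade.
Only Lineage H and Lineage Z show the derived state '0' for Char. 4, supporting them as a clade.
Most parsimonious ingroup topology: ((Lineage M,Lineage Q),((Lineage H,Lineage Z),Lineage Y)).
The clade {Lineage H, Lineage Z} is supported by Char. 4: its derived state '0' occurs in exactly those taxa and in no other taxon (including the outgroup).

Char. 4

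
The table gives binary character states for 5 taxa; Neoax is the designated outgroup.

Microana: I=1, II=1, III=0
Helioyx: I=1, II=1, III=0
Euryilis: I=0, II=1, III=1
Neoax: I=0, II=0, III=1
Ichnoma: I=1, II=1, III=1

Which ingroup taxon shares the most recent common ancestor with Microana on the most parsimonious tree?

Character polarity is set by the outgroup: the derived state is whichever differs from the outgroup's state, so for III the derived state is '0', and for the remaining characters it is '1'.
I (derived state '1') is shared by Helioyx, Ichnoma, and Microana — a synapomorphy uniting that clade.
All ingroup taxa share the derived state '1' for II; it defines the ingroup but does not resolve relationships within it.
III (derived state '0') is shared by Helioyx and Microana — a synapomorphy uniting that clade.
Most parsimonious ingroup topology: (((Microana,Helioyx),Ichnoma),Euryilis).
Microana and Helioyx form a cherry on this tree, so they are sister taxa.

Helioyx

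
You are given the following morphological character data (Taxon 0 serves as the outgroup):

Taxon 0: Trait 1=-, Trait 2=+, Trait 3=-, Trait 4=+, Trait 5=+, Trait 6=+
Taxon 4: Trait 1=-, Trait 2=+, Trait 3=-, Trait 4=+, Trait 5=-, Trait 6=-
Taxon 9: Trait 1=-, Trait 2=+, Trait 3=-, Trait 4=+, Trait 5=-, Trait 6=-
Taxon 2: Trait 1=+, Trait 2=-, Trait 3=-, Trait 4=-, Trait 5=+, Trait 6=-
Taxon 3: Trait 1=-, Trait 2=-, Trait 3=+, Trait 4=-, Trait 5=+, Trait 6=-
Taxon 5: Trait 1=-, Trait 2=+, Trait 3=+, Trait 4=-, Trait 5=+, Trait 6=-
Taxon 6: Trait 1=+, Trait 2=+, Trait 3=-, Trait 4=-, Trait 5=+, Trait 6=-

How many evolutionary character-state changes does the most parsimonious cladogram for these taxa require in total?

7

Character polarity is set by the outgroup: the derived state is whichever differs from the outgroup's state, so for Trait 2, Trait 4, Trait 5, Trait 6 the derived state is '-', and for the remaining characters it is '+'.
Trait 1: derived state '+' in Taxon 2 and Taxon 6 only — synapomorphy for {Taxon 2, Taxon 6}.
Trait 2 groups Taxon 2 and Taxon 3, which is incompatible with the clades supported by the remaining characters; treating it as convergent (homoplasy) costs fewer steps than any alternative tree.
Trait 3: derived state '+' in Taxon 3 and Taxon 5 only — synapomorphy for {Taxon 3, Taxon 5}.
Only Taxon 2, Taxon 3, Taxon 5, and Taxon 6 show the derived state '-' for Trait 4, supporting them as a clade.
Trait 5: derived state '-' in Taxon 4 and Taxon 9 only — synapomorphy for {Taxon 4, Taxon 9}.
All ingroup taxa share the derived state '-' for Trait 6; it defines the ingroup but does not resolve relationships within it.
Most parsimonious ingroup topology: ((Taxon 4,Taxon 9),((Taxon 2,Taxon 6),(Taxon 3,Taxon 5))).
Changes per character on this tree: Trait 1: 1; Trait 2: 2; Trait 3: 1; Trait 4: 1; Trait 5: 1; Trait 6: 1.
Total = 7.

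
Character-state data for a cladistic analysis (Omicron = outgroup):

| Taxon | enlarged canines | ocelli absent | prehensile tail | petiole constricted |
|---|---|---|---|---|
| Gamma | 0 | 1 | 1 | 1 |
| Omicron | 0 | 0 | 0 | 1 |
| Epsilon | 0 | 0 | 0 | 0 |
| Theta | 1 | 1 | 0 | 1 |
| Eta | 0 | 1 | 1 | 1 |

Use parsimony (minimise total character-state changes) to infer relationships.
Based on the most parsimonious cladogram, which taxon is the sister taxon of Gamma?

Character polarity is set by the outgroup: the derived state is whichever differs from the outgroup's state, so for petiole constricted the derived state is '0', and for the remaining characters it is '1'.
enlarged canines: derived state '1' in Theta only — an autapomorphy, so it tells us nothing about relationships among taxa.
ocelli absent: derived state '1' in Eta, Gamma, and Theta only — synapomorphy for {Eta, Gamma, Theta}.
prehensile tail (derived state '1') is shared by Eta and Gamma — a synapomorphy uniting that clade.
petiole constricted (derived state '0') is unique to Epsilon (autapomorphy; uninformative for grouping).
Most parsimonious ingroup topology: (((Gamma,Eta),Theta),Epsilon).
Gamma and Eta form a cherry on this tree, so they are sister taxa.

Eta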